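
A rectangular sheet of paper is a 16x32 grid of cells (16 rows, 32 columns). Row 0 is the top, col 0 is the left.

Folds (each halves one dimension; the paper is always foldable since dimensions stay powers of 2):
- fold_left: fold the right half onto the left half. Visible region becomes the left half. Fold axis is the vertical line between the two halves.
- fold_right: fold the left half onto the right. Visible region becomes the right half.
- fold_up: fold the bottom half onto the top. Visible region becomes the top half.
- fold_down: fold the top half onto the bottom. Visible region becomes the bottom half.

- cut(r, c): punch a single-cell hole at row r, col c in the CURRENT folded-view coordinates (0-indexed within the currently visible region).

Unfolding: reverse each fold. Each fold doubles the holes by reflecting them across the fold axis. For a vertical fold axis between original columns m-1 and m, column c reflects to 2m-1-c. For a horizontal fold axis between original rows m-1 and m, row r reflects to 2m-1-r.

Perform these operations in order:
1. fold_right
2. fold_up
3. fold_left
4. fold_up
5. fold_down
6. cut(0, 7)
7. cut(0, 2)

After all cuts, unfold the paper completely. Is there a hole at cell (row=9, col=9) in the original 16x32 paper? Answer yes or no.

Answer: no

Derivation:
Op 1 fold_right: fold axis v@16; visible region now rows[0,16) x cols[16,32) = 16x16
Op 2 fold_up: fold axis h@8; visible region now rows[0,8) x cols[16,32) = 8x16
Op 3 fold_left: fold axis v@24; visible region now rows[0,8) x cols[16,24) = 8x8
Op 4 fold_up: fold axis h@4; visible region now rows[0,4) x cols[16,24) = 4x8
Op 5 fold_down: fold axis h@2; visible region now rows[2,4) x cols[16,24) = 2x8
Op 6 cut(0, 7): punch at orig (2,23); cuts so far [(2, 23)]; region rows[2,4) x cols[16,24) = 2x8
Op 7 cut(0, 2): punch at orig (2,18); cuts so far [(2, 18), (2, 23)]; region rows[2,4) x cols[16,24) = 2x8
Unfold 1 (reflect across h@2): 4 holes -> [(1, 18), (1, 23), (2, 18), (2, 23)]
Unfold 2 (reflect across h@4): 8 holes -> [(1, 18), (1, 23), (2, 18), (2, 23), (5, 18), (5, 23), (6, 18), (6, 23)]
Unfold 3 (reflect across v@24): 16 holes -> [(1, 18), (1, 23), (1, 24), (1, 29), (2, 18), (2, 23), (2, 24), (2, 29), (5, 18), (5, 23), (5, 24), (5, 29), (6, 18), (6, 23), (6, 24), (6, 29)]
Unfold 4 (reflect across h@8): 32 holes -> [(1, 18), (1, 23), (1, 24), (1, 29), (2, 18), (2, 23), (2, 24), (2, 29), (5, 18), (5, 23), (5, 24), (5, 29), (6, 18), (6, 23), (6, 24), (6, 29), (9, 18), (9, 23), (9, 24), (9, 29), (10, 18), (10, 23), (10, 24), (10, 29), (13, 18), (13, 23), (13, 24), (13, 29), (14, 18), (14, 23), (14, 24), (14, 29)]
Unfold 5 (reflect across v@16): 64 holes -> [(1, 2), (1, 7), (1, 8), (1, 13), (1, 18), (1, 23), (1, 24), (1, 29), (2, 2), (2, 7), (2, 8), (2, 13), (2, 18), (2, 23), (2, 24), (2, 29), (5, 2), (5, 7), (5, 8), (5, 13), (5, 18), (5, 23), (5, 24), (5, 29), (6, 2), (6, 7), (6, 8), (6, 13), (6, 18), (6, 23), (6, 24), (6, 29), (9, 2), (9, 7), (9, 8), (9, 13), (9, 18), (9, 23), (9, 24), (9, 29), (10, 2), (10, 7), (10, 8), (10, 13), (10, 18), (10, 23), (10, 24), (10, 29), (13, 2), (13, 7), (13, 8), (13, 13), (13, 18), (13, 23), (13, 24), (13, 29), (14, 2), (14, 7), (14, 8), (14, 13), (14, 18), (14, 23), (14, 24), (14, 29)]
Holes: [(1, 2), (1, 7), (1, 8), (1, 13), (1, 18), (1, 23), (1, 24), (1, 29), (2, 2), (2, 7), (2, 8), (2, 13), (2, 18), (2, 23), (2, 24), (2, 29), (5, 2), (5, 7), (5, 8), (5, 13), (5, 18), (5, 23), (5, 24), (5, 29), (6, 2), (6, 7), (6, 8), (6, 13), (6, 18), (6, 23), (6, 24), (6, 29), (9, 2), (9, 7), (9, 8), (9, 13), (9, 18), (9, 23), (9, 24), (9, 29), (10, 2), (10, 7), (10, 8), (10, 13), (10, 18), (10, 23), (10, 24), (10, 29), (13, 2), (13, 7), (13, 8), (13, 13), (13, 18), (13, 23), (13, 24), (13, 29), (14, 2), (14, 7), (14, 8), (14, 13), (14, 18), (14, 23), (14, 24), (14, 29)]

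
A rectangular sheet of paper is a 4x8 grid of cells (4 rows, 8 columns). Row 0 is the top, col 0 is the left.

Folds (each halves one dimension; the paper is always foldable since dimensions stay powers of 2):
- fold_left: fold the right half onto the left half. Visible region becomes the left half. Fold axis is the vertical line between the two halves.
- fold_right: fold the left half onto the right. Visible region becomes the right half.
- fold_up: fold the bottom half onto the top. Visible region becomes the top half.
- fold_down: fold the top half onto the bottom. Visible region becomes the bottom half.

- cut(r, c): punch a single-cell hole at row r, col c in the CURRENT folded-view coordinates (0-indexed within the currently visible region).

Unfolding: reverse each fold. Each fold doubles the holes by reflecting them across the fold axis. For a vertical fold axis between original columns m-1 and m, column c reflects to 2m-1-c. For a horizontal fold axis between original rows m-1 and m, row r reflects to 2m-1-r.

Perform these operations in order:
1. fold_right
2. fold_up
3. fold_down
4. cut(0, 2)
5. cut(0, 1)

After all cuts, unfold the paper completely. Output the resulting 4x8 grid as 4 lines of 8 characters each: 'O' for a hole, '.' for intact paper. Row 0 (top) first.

Op 1 fold_right: fold axis v@4; visible region now rows[0,4) x cols[4,8) = 4x4
Op 2 fold_up: fold axis h@2; visible region now rows[0,2) x cols[4,8) = 2x4
Op 3 fold_down: fold axis h@1; visible region now rows[1,2) x cols[4,8) = 1x4
Op 4 cut(0, 2): punch at orig (1,6); cuts so far [(1, 6)]; region rows[1,2) x cols[4,8) = 1x4
Op 5 cut(0, 1): punch at orig (1,5); cuts so far [(1, 5), (1, 6)]; region rows[1,2) x cols[4,8) = 1x4
Unfold 1 (reflect across h@1): 4 holes -> [(0, 5), (0, 6), (1, 5), (1, 6)]
Unfold 2 (reflect across h@2): 8 holes -> [(0, 5), (0, 6), (1, 5), (1, 6), (2, 5), (2, 6), (3, 5), (3, 6)]
Unfold 3 (reflect across v@4): 16 holes -> [(0, 1), (0, 2), (0, 5), (0, 6), (1, 1), (1, 2), (1, 5), (1, 6), (2, 1), (2, 2), (2, 5), (2, 6), (3, 1), (3, 2), (3, 5), (3, 6)]

Answer: .OO..OO.
.OO..OO.
.OO..OO.
.OO..OO.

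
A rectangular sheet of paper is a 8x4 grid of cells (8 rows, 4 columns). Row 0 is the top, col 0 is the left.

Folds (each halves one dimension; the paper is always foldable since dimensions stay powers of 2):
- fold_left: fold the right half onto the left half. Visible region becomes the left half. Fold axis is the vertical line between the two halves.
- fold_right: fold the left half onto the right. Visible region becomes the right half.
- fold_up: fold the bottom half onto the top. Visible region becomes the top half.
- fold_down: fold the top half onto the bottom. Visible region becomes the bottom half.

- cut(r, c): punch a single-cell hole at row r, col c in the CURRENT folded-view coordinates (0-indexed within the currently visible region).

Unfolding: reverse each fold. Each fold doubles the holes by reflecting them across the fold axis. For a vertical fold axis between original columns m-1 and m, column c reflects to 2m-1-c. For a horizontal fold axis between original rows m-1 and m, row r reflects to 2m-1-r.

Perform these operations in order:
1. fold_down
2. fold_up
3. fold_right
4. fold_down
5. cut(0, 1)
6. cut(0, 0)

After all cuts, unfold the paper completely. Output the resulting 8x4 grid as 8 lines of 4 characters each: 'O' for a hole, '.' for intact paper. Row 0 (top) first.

Op 1 fold_down: fold axis h@4; visible region now rows[4,8) x cols[0,4) = 4x4
Op 2 fold_up: fold axis h@6; visible region now rows[4,6) x cols[0,4) = 2x4
Op 3 fold_right: fold axis v@2; visible region now rows[4,6) x cols[2,4) = 2x2
Op 4 fold_down: fold axis h@5; visible region now rows[5,6) x cols[2,4) = 1x2
Op 5 cut(0, 1): punch at orig (5,3); cuts so far [(5, 3)]; region rows[5,6) x cols[2,4) = 1x2
Op 6 cut(0, 0): punch at orig (5,2); cuts so far [(5, 2), (5, 3)]; region rows[5,6) x cols[2,4) = 1x2
Unfold 1 (reflect across h@5): 4 holes -> [(4, 2), (4, 3), (5, 2), (5, 3)]
Unfold 2 (reflect across v@2): 8 holes -> [(4, 0), (4, 1), (4, 2), (4, 3), (5, 0), (5, 1), (5, 2), (5, 3)]
Unfold 3 (reflect across h@6): 16 holes -> [(4, 0), (4, 1), (4, 2), (4, 3), (5, 0), (5, 1), (5, 2), (5, 3), (6, 0), (6, 1), (6, 2), (6, 3), (7, 0), (7, 1), (7, 2), (7, 3)]
Unfold 4 (reflect across h@4): 32 holes -> [(0, 0), (0, 1), (0, 2), (0, 3), (1, 0), (1, 1), (1, 2), (1, 3), (2, 0), (2, 1), (2, 2), (2, 3), (3, 0), (3, 1), (3, 2), (3, 3), (4, 0), (4, 1), (4, 2), (4, 3), (5, 0), (5, 1), (5, 2), (5, 3), (6, 0), (6, 1), (6, 2), (6, 3), (7, 0), (7, 1), (7, 2), (7, 3)]

Answer: OOOO
OOOO
OOOO
OOOO
OOOO
OOOO
OOOO
OOOO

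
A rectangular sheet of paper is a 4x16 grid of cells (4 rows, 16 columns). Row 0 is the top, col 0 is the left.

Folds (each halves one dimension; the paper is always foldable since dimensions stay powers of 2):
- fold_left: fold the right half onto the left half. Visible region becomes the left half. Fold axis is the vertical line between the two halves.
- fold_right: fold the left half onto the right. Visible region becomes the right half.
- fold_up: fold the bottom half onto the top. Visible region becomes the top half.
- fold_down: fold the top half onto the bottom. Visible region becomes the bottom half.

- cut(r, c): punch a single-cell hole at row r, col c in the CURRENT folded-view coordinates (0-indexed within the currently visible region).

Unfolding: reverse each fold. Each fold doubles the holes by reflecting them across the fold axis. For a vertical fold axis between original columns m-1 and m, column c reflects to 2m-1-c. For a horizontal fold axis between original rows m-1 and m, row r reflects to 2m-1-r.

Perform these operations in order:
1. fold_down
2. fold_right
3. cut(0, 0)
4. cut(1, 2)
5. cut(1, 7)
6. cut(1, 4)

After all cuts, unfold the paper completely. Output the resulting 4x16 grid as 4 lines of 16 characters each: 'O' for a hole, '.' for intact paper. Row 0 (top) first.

Answer: O..O.O....O.O..O
.......OO.......
.......OO.......
O..O.O....O.O..O

Derivation:
Op 1 fold_down: fold axis h@2; visible region now rows[2,4) x cols[0,16) = 2x16
Op 2 fold_right: fold axis v@8; visible region now rows[2,4) x cols[8,16) = 2x8
Op 3 cut(0, 0): punch at orig (2,8); cuts so far [(2, 8)]; region rows[2,4) x cols[8,16) = 2x8
Op 4 cut(1, 2): punch at orig (3,10); cuts so far [(2, 8), (3, 10)]; region rows[2,4) x cols[8,16) = 2x8
Op 5 cut(1, 7): punch at orig (3,15); cuts so far [(2, 8), (3, 10), (3, 15)]; region rows[2,4) x cols[8,16) = 2x8
Op 6 cut(1, 4): punch at orig (3,12); cuts so far [(2, 8), (3, 10), (3, 12), (3, 15)]; region rows[2,4) x cols[8,16) = 2x8
Unfold 1 (reflect across v@8): 8 holes -> [(2, 7), (2, 8), (3, 0), (3, 3), (3, 5), (3, 10), (3, 12), (3, 15)]
Unfold 2 (reflect across h@2): 16 holes -> [(0, 0), (0, 3), (0, 5), (0, 10), (0, 12), (0, 15), (1, 7), (1, 8), (2, 7), (2, 8), (3, 0), (3, 3), (3, 5), (3, 10), (3, 12), (3, 15)]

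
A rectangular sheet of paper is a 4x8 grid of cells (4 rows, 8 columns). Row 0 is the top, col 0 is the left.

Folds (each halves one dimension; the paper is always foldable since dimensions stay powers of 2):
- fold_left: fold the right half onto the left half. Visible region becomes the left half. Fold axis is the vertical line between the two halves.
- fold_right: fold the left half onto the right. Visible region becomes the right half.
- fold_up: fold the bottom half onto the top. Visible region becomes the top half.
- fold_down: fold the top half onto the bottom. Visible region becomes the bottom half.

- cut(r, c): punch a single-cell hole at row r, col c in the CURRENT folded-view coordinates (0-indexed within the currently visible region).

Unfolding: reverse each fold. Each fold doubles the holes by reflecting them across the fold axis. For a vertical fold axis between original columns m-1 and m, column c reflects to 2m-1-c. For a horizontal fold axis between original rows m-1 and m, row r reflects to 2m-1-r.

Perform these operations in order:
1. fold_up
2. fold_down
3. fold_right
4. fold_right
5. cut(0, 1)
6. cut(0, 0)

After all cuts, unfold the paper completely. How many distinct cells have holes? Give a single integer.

Answer: 32

Derivation:
Op 1 fold_up: fold axis h@2; visible region now rows[0,2) x cols[0,8) = 2x8
Op 2 fold_down: fold axis h@1; visible region now rows[1,2) x cols[0,8) = 1x8
Op 3 fold_right: fold axis v@4; visible region now rows[1,2) x cols[4,8) = 1x4
Op 4 fold_right: fold axis v@6; visible region now rows[1,2) x cols[6,8) = 1x2
Op 5 cut(0, 1): punch at orig (1,7); cuts so far [(1, 7)]; region rows[1,2) x cols[6,8) = 1x2
Op 6 cut(0, 0): punch at orig (1,6); cuts so far [(1, 6), (1, 7)]; region rows[1,2) x cols[6,8) = 1x2
Unfold 1 (reflect across v@6): 4 holes -> [(1, 4), (1, 5), (1, 6), (1, 7)]
Unfold 2 (reflect across v@4): 8 holes -> [(1, 0), (1, 1), (1, 2), (1, 3), (1, 4), (1, 5), (1, 6), (1, 7)]
Unfold 3 (reflect across h@1): 16 holes -> [(0, 0), (0, 1), (0, 2), (0, 3), (0, 4), (0, 5), (0, 6), (0, 7), (1, 0), (1, 1), (1, 2), (1, 3), (1, 4), (1, 5), (1, 6), (1, 7)]
Unfold 4 (reflect across h@2): 32 holes -> [(0, 0), (0, 1), (0, 2), (0, 3), (0, 4), (0, 5), (0, 6), (0, 7), (1, 0), (1, 1), (1, 2), (1, 3), (1, 4), (1, 5), (1, 6), (1, 7), (2, 0), (2, 1), (2, 2), (2, 3), (2, 4), (2, 5), (2, 6), (2, 7), (3, 0), (3, 1), (3, 2), (3, 3), (3, 4), (3, 5), (3, 6), (3, 7)]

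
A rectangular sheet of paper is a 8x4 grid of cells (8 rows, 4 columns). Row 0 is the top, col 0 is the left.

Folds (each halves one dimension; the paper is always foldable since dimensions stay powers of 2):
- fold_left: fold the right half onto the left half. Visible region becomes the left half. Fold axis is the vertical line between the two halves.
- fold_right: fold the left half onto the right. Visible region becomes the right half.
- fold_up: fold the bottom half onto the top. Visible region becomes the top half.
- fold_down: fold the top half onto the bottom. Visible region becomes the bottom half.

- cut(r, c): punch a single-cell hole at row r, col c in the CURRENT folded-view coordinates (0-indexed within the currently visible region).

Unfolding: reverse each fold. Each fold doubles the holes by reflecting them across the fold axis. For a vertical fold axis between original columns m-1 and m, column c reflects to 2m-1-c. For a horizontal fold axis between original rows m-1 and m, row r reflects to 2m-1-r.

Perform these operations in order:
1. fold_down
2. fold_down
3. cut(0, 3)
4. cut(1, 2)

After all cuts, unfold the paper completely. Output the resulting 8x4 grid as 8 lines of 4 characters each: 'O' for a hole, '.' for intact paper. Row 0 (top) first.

Answer: ..O.
...O
...O
..O.
..O.
...O
...O
..O.

Derivation:
Op 1 fold_down: fold axis h@4; visible region now rows[4,8) x cols[0,4) = 4x4
Op 2 fold_down: fold axis h@6; visible region now rows[6,8) x cols[0,4) = 2x4
Op 3 cut(0, 3): punch at orig (6,3); cuts so far [(6, 3)]; region rows[6,8) x cols[0,4) = 2x4
Op 4 cut(1, 2): punch at orig (7,2); cuts so far [(6, 3), (7, 2)]; region rows[6,8) x cols[0,4) = 2x4
Unfold 1 (reflect across h@6): 4 holes -> [(4, 2), (5, 3), (6, 3), (7, 2)]
Unfold 2 (reflect across h@4): 8 holes -> [(0, 2), (1, 3), (2, 3), (3, 2), (4, 2), (5, 3), (6, 3), (7, 2)]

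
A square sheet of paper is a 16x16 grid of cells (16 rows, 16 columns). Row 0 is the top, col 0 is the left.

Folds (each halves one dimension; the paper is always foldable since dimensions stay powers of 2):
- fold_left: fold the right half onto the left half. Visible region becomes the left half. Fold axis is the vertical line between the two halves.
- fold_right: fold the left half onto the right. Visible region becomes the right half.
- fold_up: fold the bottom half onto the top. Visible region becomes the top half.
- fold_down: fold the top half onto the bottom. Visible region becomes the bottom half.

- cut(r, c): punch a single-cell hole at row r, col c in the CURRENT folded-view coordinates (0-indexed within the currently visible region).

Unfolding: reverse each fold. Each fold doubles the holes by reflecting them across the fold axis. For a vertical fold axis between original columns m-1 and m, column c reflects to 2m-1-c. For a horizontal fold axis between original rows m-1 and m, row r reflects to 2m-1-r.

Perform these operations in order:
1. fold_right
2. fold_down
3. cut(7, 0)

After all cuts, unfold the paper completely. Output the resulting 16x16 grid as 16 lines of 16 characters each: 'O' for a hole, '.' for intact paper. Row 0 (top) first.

Op 1 fold_right: fold axis v@8; visible region now rows[0,16) x cols[8,16) = 16x8
Op 2 fold_down: fold axis h@8; visible region now rows[8,16) x cols[8,16) = 8x8
Op 3 cut(7, 0): punch at orig (15,8); cuts so far [(15, 8)]; region rows[8,16) x cols[8,16) = 8x8
Unfold 1 (reflect across h@8): 2 holes -> [(0, 8), (15, 8)]
Unfold 2 (reflect across v@8): 4 holes -> [(0, 7), (0, 8), (15, 7), (15, 8)]

Answer: .......OO.......
................
................
................
................
................
................
................
................
................
................
................
................
................
................
.......OO.......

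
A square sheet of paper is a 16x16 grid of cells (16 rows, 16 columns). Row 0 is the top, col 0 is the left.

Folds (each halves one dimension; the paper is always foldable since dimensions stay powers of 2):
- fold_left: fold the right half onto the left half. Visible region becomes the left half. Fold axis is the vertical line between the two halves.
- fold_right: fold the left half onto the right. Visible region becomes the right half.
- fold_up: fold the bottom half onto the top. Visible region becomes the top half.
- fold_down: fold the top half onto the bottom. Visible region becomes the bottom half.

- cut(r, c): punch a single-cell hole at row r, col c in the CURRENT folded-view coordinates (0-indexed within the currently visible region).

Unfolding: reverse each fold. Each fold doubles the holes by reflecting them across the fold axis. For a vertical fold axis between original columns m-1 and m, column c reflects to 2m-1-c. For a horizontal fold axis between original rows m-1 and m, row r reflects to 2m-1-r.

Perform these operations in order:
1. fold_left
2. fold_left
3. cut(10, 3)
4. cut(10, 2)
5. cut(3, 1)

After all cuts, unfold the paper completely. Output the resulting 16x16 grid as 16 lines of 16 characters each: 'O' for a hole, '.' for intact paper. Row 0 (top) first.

Answer: ................
................
................
.O....O..O....O.
................
................
................
................
................
................
..OOOO....OOOO..
................
................
................
................
................

Derivation:
Op 1 fold_left: fold axis v@8; visible region now rows[0,16) x cols[0,8) = 16x8
Op 2 fold_left: fold axis v@4; visible region now rows[0,16) x cols[0,4) = 16x4
Op 3 cut(10, 3): punch at orig (10,3); cuts so far [(10, 3)]; region rows[0,16) x cols[0,4) = 16x4
Op 4 cut(10, 2): punch at orig (10,2); cuts so far [(10, 2), (10, 3)]; region rows[0,16) x cols[0,4) = 16x4
Op 5 cut(3, 1): punch at orig (3,1); cuts so far [(3, 1), (10, 2), (10, 3)]; region rows[0,16) x cols[0,4) = 16x4
Unfold 1 (reflect across v@4): 6 holes -> [(3, 1), (3, 6), (10, 2), (10, 3), (10, 4), (10, 5)]
Unfold 2 (reflect across v@8): 12 holes -> [(3, 1), (3, 6), (3, 9), (3, 14), (10, 2), (10, 3), (10, 4), (10, 5), (10, 10), (10, 11), (10, 12), (10, 13)]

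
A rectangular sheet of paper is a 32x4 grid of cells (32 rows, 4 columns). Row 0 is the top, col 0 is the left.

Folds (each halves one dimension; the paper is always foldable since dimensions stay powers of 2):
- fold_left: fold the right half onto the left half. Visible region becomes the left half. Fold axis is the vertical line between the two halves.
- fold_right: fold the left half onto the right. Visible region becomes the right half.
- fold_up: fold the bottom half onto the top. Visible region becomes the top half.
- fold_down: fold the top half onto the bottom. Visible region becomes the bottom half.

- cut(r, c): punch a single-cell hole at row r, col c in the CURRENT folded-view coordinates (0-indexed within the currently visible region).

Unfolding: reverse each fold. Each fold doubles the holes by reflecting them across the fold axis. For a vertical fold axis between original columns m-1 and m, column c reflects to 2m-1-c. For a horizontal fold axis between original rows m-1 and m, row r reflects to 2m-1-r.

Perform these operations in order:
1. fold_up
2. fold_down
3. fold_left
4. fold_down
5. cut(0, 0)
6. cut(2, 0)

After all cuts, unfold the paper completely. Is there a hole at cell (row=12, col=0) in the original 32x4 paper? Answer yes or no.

Answer: yes

Derivation:
Op 1 fold_up: fold axis h@16; visible region now rows[0,16) x cols[0,4) = 16x4
Op 2 fold_down: fold axis h@8; visible region now rows[8,16) x cols[0,4) = 8x4
Op 3 fold_left: fold axis v@2; visible region now rows[8,16) x cols[0,2) = 8x2
Op 4 fold_down: fold axis h@12; visible region now rows[12,16) x cols[0,2) = 4x2
Op 5 cut(0, 0): punch at orig (12,0); cuts so far [(12, 0)]; region rows[12,16) x cols[0,2) = 4x2
Op 6 cut(2, 0): punch at orig (14,0); cuts so far [(12, 0), (14, 0)]; region rows[12,16) x cols[0,2) = 4x2
Unfold 1 (reflect across h@12): 4 holes -> [(9, 0), (11, 0), (12, 0), (14, 0)]
Unfold 2 (reflect across v@2): 8 holes -> [(9, 0), (9, 3), (11, 0), (11, 3), (12, 0), (12, 3), (14, 0), (14, 3)]
Unfold 3 (reflect across h@8): 16 holes -> [(1, 0), (1, 3), (3, 0), (3, 3), (4, 0), (4, 3), (6, 0), (6, 3), (9, 0), (9, 3), (11, 0), (11, 3), (12, 0), (12, 3), (14, 0), (14, 3)]
Unfold 4 (reflect across h@16): 32 holes -> [(1, 0), (1, 3), (3, 0), (3, 3), (4, 0), (4, 3), (6, 0), (6, 3), (9, 0), (9, 3), (11, 0), (11, 3), (12, 0), (12, 3), (14, 0), (14, 3), (17, 0), (17, 3), (19, 0), (19, 3), (20, 0), (20, 3), (22, 0), (22, 3), (25, 0), (25, 3), (27, 0), (27, 3), (28, 0), (28, 3), (30, 0), (30, 3)]
Holes: [(1, 0), (1, 3), (3, 0), (3, 3), (4, 0), (4, 3), (6, 0), (6, 3), (9, 0), (9, 3), (11, 0), (11, 3), (12, 0), (12, 3), (14, 0), (14, 3), (17, 0), (17, 3), (19, 0), (19, 3), (20, 0), (20, 3), (22, 0), (22, 3), (25, 0), (25, 3), (27, 0), (27, 3), (28, 0), (28, 3), (30, 0), (30, 3)]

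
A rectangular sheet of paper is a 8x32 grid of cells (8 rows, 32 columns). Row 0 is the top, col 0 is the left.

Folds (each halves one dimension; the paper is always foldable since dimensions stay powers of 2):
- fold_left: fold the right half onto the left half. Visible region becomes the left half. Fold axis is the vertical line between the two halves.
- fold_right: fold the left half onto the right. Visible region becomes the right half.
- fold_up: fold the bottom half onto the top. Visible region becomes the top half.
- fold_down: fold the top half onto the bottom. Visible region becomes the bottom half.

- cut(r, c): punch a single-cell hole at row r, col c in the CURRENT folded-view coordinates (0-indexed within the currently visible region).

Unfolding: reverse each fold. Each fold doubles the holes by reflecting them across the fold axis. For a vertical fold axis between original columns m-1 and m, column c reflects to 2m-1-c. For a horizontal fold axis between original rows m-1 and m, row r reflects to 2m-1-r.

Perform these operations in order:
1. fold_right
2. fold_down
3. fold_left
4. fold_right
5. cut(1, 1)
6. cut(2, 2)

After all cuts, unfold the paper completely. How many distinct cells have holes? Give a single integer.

Answer: 32

Derivation:
Op 1 fold_right: fold axis v@16; visible region now rows[0,8) x cols[16,32) = 8x16
Op 2 fold_down: fold axis h@4; visible region now rows[4,8) x cols[16,32) = 4x16
Op 3 fold_left: fold axis v@24; visible region now rows[4,8) x cols[16,24) = 4x8
Op 4 fold_right: fold axis v@20; visible region now rows[4,8) x cols[20,24) = 4x4
Op 5 cut(1, 1): punch at orig (5,21); cuts so far [(5, 21)]; region rows[4,8) x cols[20,24) = 4x4
Op 6 cut(2, 2): punch at orig (6,22); cuts so far [(5, 21), (6, 22)]; region rows[4,8) x cols[20,24) = 4x4
Unfold 1 (reflect across v@20): 4 holes -> [(5, 18), (5, 21), (6, 17), (6, 22)]
Unfold 2 (reflect across v@24): 8 holes -> [(5, 18), (5, 21), (5, 26), (5, 29), (6, 17), (6, 22), (6, 25), (6, 30)]
Unfold 3 (reflect across h@4): 16 holes -> [(1, 17), (1, 22), (1, 25), (1, 30), (2, 18), (2, 21), (2, 26), (2, 29), (5, 18), (5, 21), (5, 26), (5, 29), (6, 17), (6, 22), (6, 25), (6, 30)]
Unfold 4 (reflect across v@16): 32 holes -> [(1, 1), (1, 6), (1, 9), (1, 14), (1, 17), (1, 22), (1, 25), (1, 30), (2, 2), (2, 5), (2, 10), (2, 13), (2, 18), (2, 21), (2, 26), (2, 29), (5, 2), (5, 5), (5, 10), (5, 13), (5, 18), (5, 21), (5, 26), (5, 29), (6, 1), (6, 6), (6, 9), (6, 14), (6, 17), (6, 22), (6, 25), (6, 30)]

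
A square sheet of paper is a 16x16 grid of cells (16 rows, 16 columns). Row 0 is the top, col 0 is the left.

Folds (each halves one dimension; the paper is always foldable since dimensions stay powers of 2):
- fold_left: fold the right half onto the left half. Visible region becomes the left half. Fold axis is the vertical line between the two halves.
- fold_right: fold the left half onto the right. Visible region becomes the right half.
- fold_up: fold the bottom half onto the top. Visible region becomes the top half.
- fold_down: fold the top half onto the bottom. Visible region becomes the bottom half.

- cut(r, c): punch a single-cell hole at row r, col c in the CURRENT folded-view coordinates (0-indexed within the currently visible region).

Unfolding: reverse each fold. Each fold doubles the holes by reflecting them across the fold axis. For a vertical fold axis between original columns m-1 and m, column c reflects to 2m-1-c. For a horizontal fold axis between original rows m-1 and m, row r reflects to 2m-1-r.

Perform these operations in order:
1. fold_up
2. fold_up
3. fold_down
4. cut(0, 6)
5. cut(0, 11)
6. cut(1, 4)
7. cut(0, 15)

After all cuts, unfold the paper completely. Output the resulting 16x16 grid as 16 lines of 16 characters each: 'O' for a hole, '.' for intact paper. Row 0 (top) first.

Op 1 fold_up: fold axis h@8; visible region now rows[0,8) x cols[0,16) = 8x16
Op 2 fold_up: fold axis h@4; visible region now rows[0,4) x cols[0,16) = 4x16
Op 3 fold_down: fold axis h@2; visible region now rows[2,4) x cols[0,16) = 2x16
Op 4 cut(0, 6): punch at orig (2,6); cuts so far [(2, 6)]; region rows[2,4) x cols[0,16) = 2x16
Op 5 cut(0, 11): punch at orig (2,11); cuts so far [(2, 6), (2, 11)]; region rows[2,4) x cols[0,16) = 2x16
Op 6 cut(1, 4): punch at orig (3,4); cuts so far [(2, 6), (2, 11), (3, 4)]; region rows[2,4) x cols[0,16) = 2x16
Op 7 cut(0, 15): punch at orig (2,15); cuts so far [(2, 6), (2, 11), (2, 15), (3, 4)]; region rows[2,4) x cols[0,16) = 2x16
Unfold 1 (reflect across h@2): 8 holes -> [(0, 4), (1, 6), (1, 11), (1, 15), (2, 6), (2, 11), (2, 15), (3, 4)]
Unfold 2 (reflect across h@4): 16 holes -> [(0, 4), (1, 6), (1, 11), (1, 15), (2, 6), (2, 11), (2, 15), (3, 4), (4, 4), (5, 6), (5, 11), (5, 15), (6, 6), (6, 11), (6, 15), (7, 4)]
Unfold 3 (reflect across h@8): 32 holes -> [(0, 4), (1, 6), (1, 11), (1, 15), (2, 6), (2, 11), (2, 15), (3, 4), (4, 4), (5, 6), (5, 11), (5, 15), (6, 6), (6, 11), (6, 15), (7, 4), (8, 4), (9, 6), (9, 11), (9, 15), (10, 6), (10, 11), (10, 15), (11, 4), (12, 4), (13, 6), (13, 11), (13, 15), (14, 6), (14, 11), (14, 15), (15, 4)]

Answer: ....O...........
......O....O...O
......O....O...O
....O...........
....O...........
......O....O...O
......O....O...O
....O...........
....O...........
......O....O...O
......O....O...O
....O...........
....O...........
......O....O...O
......O....O...O
....O...........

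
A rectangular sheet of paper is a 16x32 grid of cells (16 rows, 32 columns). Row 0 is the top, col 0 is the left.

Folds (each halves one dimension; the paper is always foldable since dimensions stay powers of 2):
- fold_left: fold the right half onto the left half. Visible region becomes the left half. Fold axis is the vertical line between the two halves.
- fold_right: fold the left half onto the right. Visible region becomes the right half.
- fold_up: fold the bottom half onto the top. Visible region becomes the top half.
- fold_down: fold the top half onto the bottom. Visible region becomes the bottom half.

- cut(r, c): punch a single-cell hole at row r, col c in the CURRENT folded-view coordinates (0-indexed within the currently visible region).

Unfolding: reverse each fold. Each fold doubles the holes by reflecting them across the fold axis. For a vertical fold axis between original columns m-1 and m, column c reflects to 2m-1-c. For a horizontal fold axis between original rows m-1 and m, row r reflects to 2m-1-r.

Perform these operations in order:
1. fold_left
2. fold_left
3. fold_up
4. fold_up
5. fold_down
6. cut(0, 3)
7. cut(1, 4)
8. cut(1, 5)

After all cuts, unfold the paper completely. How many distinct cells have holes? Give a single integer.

Answer: 96

Derivation:
Op 1 fold_left: fold axis v@16; visible region now rows[0,16) x cols[0,16) = 16x16
Op 2 fold_left: fold axis v@8; visible region now rows[0,16) x cols[0,8) = 16x8
Op 3 fold_up: fold axis h@8; visible region now rows[0,8) x cols[0,8) = 8x8
Op 4 fold_up: fold axis h@4; visible region now rows[0,4) x cols[0,8) = 4x8
Op 5 fold_down: fold axis h@2; visible region now rows[2,4) x cols[0,8) = 2x8
Op 6 cut(0, 3): punch at orig (2,3); cuts so far [(2, 3)]; region rows[2,4) x cols[0,8) = 2x8
Op 7 cut(1, 4): punch at orig (3,4); cuts so far [(2, 3), (3, 4)]; region rows[2,4) x cols[0,8) = 2x8
Op 8 cut(1, 5): punch at orig (3,5); cuts so far [(2, 3), (3, 4), (3, 5)]; region rows[2,4) x cols[0,8) = 2x8
Unfold 1 (reflect across h@2): 6 holes -> [(0, 4), (0, 5), (1, 3), (2, 3), (3, 4), (3, 5)]
Unfold 2 (reflect across h@4): 12 holes -> [(0, 4), (0, 5), (1, 3), (2, 3), (3, 4), (3, 5), (4, 4), (4, 5), (5, 3), (6, 3), (7, 4), (7, 5)]
Unfold 3 (reflect across h@8): 24 holes -> [(0, 4), (0, 5), (1, 3), (2, 3), (3, 4), (3, 5), (4, 4), (4, 5), (5, 3), (6, 3), (7, 4), (7, 5), (8, 4), (8, 5), (9, 3), (10, 3), (11, 4), (11, 5), (12, 4), (12, 5), (13, 3), (14, 3), (15, 4), (15, 5)]
Unfold 4 (reflect across v@8): 48 holes -> [(0, 4), (0, 5), (0, 10), (0, 11), (1, 3), (1, 12), (2, 3), (2, 12), (3, 4), (3, 5), (3, 10), (3, 11), (4, 4), (4, 5), (4, 10), (4, 11), (5, 3), (5, 12), (6, 3), (6, 12), (7, 4), (7, 5), (7, 10), (7, 11), (8, 4), (8, 5), (8, 10), (8, 11), (9, 3), (9, 12), (10, 3), (10, 12), (11, 4), (11, 5), (11, 10), (11, 11), (12, 4), (12, 5), (12, 10), (12, 11), (13, 3), (13, 12), (14, 3), (14, 12), (15, 4), (15, 5), (15, 10), (15, 11)]
Unfold 5 (reflect across v@16): 96 holes -> [(0, 4), (0, 5), (0, 10), (0, 11), (0, 20), (0, 21), (0, 26), (0, 27), (1, 3), (1, 12), (1, 19), (1, 28), (2, 3), (2, 12), (2, 19), (2, 28), (3, 4), (3, 5), (3, 10), (3, 11), (3, 20), (3, 21), (3, 26), (3, 27), (4, 4), (4, 5), (4, 10), (4, 11), (4, 20), (4, 21), (4, 26), (4, 27), (5, 3), (5, 12), (5, 19), (5, 28), (6, 3), (6, 12), (6, 19), (6, 28), (7, 4), (7, 5), (7, 10), (7, 11), (7, 20), (7, 21), (7, 26), (7, 27), (8, 4), (8, 5), (8, 10), (8, 11), (8, 20), (8, 21), (8, 26), (8, 27), (9, 3), (9, 12), (9, 19), (9, 28), (10, 3), (10, 12), (10, 19), (10, 28), (11, 4), (11, 5), (11, 10), (11, 11), (11, 20), (11, 21), (11, 26), (11, 27), (12, 4), (12, 5), (12, 10), (12, 11), (12, 20), (12, 21), (12, 26), (12, 27), (13, 3), (13, 12), (13, 19), (13, 28), (14, 3), (14, 12), (14, 19), (14, 28), (15, 4), (15, 5), (15, 10), (15, 11), (15, 20), (15, 21), (15, 26), (15, 27)]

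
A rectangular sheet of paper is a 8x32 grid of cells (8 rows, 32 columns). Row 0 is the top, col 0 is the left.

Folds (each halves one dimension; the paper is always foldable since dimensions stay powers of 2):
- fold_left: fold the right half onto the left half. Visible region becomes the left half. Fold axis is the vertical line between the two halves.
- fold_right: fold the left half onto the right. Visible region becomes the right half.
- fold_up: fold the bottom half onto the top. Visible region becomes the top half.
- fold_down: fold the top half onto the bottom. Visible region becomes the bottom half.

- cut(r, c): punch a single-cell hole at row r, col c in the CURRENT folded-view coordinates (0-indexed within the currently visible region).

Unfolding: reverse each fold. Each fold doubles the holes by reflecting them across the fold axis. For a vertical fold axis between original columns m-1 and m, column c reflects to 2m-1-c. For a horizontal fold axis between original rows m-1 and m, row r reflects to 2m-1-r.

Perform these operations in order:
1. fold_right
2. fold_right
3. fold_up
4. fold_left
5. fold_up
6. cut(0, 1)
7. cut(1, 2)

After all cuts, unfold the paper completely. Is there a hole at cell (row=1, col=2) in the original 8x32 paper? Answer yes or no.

Op 1 fold_right: fold axis v@16; visible region now rows[0,8) x cols[16,32) = 8x16
Op 2 fold_right: fold axis v@24; visible region now rows[0,8) x cols[24,32) = 8x8
Op 3 fold_up: fold axis h@4; visible region now rows[0,4) x cols[24,32) = 4x8
Op 4 fold_left: fold axis v@28; visible region now rows[0,4) x cols[24,28) = 4x4
Op 5 fold_up: fold axis h@2; visible region now rows[0,2) x cols[24,28) = 2x4
Op 6 cut(0, 1): punch at orig (0,25); cuts so far [(0, 25)]; region rows[0,2) x cols[24,28) = 2x4
Op 7 cut(1, 2): punch at orig (1,26); cuts so far [(0, 25), (1, 26)]; region rows[0,2) x cols[24,28) = 2x4
Unfold 1 (reflect across h@2): 4 holes -> [(0, 25), (1, 26), (2, 26), (3, 25)]
Unfold 2 (reflect across v@28): 8 holes -> [(0, 25), (0, 30), (1, 26), (1, 29), (2, 26), (2, 29), (3, 25), (3, 30)]
Unfold 3 (reflect across h@4): 16 holes -> [(0, 25), (0, 30), (1, 26), (1, 29), (2, 26), (2, 29), (3, 25), (3, 30), (4, 25), (4, 30), (5, 26), (5, 29), (6, 26), (6, 29), (7, 25), (7, 30)]
Unfold 4 (reflect across v@24): 32 holes -> [(0, 17), (0, 22), (0, 25), (0, 30), (1, 18), (1, 21), (1, 26), (1, 29), (2, 18), (2, 21), (2, 26), (2, 29), (3, 17), (3, 22), (3, 25), (3, 30), (4, 17), (4, 22), (4, 25), (4, 30), (5, 18), (5, 21), (5, 26), (5, 29), (6, 18), (6, 21), (6, 26), (6, 29), (7, 17), (7, 22), (7, 25), (7, 30)]
Unfold 5 (reflect across v@16): 64 holes -> [(0, 1), (0, 6), (0, 9), (0, 14), (0, 17), (0, 22), (0, 25), (0, 30), (1, 2), (1, 5), (1, 10), (1, 13), (1, 18), (1, 21), (1, 26), (1, 29), (2, 2), (2, 5), (2, 10), (2, 13), (2, 18), (2, 21), (2, 26), (2, 29), (3, 1), (3, 6), (3, 9), (3, 14), (3, 17), (3, 22), (3, 25), (3, 30), (4, 1), (4, 6), (4, 9), (4, 14), (4, 17), (4, 22), (4, 25), (4, 30), (5, 2), (5, 5), (5, 10), (5, 13), (5, 18), (5, 21), (5, 26), (5, 29), (6, 2), (6, 5), (6, 10), (6, 13), (6, 18), (6, 21), (6, 26), (6, 29), (7, 1), (7, 6), (7, 9), (7, 14), (7, 17), (7, 22), (7, 25), (7, 30)]
Holes: [(0, 1), (0, 6), (0, 9), (0, 14), (0, 17), (0, 22), (0, 25), (0, 30), (1, 2), (1, 5), (1, 10), (1, 13), (1, 18), (1, 21), (1, 26), (1, 29), (2, 2), (2, 5), (2, 10), (2, 13), (2, 18), (2, 21), (2, 26), (2, 29), (3, 1), (3, 6), (3, 9), (3, 14), (3, 17), (3, 22), (3, 25), (3, 30), (4, 1), (4, 6), (4, 9), (4, 14), (4, 17), (4, 22), (4, 25), (4, 30), (5, 2), (5, 5), (5, 10), (5, 13), (5, 18), (5, 21), (5, 26), (5, 29), (6, 2), (6, 5), (6, 10), (6, 13), (6, 18), (6, 21), (6, 26), (6, 29), (7, 1), (7, 6), (7, 9), (7, 14), (7, 17), (7, 22), (7, 25), (7, 30)]

Answer: yes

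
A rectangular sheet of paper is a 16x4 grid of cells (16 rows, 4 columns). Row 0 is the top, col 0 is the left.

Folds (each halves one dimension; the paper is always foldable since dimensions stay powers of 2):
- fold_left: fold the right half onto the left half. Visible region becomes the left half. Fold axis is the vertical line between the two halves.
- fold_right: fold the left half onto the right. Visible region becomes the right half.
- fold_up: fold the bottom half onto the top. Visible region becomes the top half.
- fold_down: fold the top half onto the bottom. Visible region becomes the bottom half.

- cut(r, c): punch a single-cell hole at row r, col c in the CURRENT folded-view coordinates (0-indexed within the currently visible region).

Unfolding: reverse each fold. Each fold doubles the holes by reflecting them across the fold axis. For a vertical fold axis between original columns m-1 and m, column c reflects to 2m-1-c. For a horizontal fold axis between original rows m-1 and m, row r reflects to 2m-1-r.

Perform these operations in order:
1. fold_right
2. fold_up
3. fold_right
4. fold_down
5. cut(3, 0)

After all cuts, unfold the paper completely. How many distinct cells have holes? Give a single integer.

Op 1 fold_right: fold axis v@2; visible region now rows[0,16) x cols[2,4) = 16x2
Op 2 fold_up: fold axis h@8; visible region now rows[0,8) x cols[2,4) = 8x2
Op 3 fold_right: fold axis v@3; visible region now rows[0,8) x cols[3,4) = 8x1
Op 4 fold_down: fold axis h@4; visible region now rows[4,8) x cols[3,4) = 4x1
Op 5 cut(3, 0): punch at orig (7,3); cuts so far [(7, 3)]; region rows[4,8) x cols[3,4) = 4x1
Unfold 1 (reflect across h@4): 2 holes -> [(0, 3), (7, 3)]
Unfold 2 (reflect across v@3): 4 holes -> [(0, 2), (0, 3), (7, 2), (7, 3)]
Unfold 3 (reflect across h@8): 8 holes -> [(0, 2), (0, 3), (7, 2), (7, 3), (8, 2), (8, 3), (15, 2), (15, 3)]
Unfold 4 (reflect across v@2): 16 holes -> [(0, 0), (0, 1), (0, 2), (0, 3), (7, 0), (7, 1), (7, 2), (7, 3), (8, 0), (8, 1), (8, 2), (8, 3), (15, 0), (15, 1), (15, 2), (15, 3)]

Answer: 16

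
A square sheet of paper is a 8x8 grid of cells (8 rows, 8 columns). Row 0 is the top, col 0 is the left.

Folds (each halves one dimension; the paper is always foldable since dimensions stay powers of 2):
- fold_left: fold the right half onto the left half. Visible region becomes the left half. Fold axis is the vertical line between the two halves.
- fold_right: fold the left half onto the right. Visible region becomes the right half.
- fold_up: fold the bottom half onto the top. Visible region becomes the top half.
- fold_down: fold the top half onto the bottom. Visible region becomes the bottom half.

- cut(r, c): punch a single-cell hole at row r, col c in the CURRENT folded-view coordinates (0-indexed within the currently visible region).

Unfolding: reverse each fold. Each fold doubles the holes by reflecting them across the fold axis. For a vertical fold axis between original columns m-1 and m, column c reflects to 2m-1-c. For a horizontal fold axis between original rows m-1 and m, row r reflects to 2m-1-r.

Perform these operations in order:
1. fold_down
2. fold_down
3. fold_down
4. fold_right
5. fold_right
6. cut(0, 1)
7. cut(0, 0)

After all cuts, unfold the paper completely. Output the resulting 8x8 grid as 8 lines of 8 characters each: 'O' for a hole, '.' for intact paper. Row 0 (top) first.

Op 1 fold_down: fold axis h@4; visible region now rows[4,8) x cols[0,8) = 4x8
Op 2 fold_down: fold axis h@6; visible region now rows[6,8) x cols[0,8) = 2x8
Op 3 fold_down: fold axis h@7; visible region now rows[7,8) x cols[0,8) = 1x8
Op 4 fold_right: fold axis v@4; visible region now rows[7,8) x cols[4,8) = 1x4
Op 5 fold_right: fold axis v@6; visible region now rows[7,8) x cols[6,8) = 1x2
Op 6 cut(0, 1): punch at orig (7,7); cuts so far [(7, 7)]; region rows[7,8) x cols[6,8) = 1x2
Op 7 cut(0, 0): punch at orig (7,6); cuts so far [(7, 6), (7, 7)]; region rows[7,8) x cols[6,8) = 1x2
Unfold 1 (reflect across v@6): 4 holes -> [(7, 4), (7, 5), (7, 6), (7, 7)]
Unfold 2 (reflect across v@4): 8 holes -> [(7, 0), (7, 1), (7, 2), (7, 3), (7, 4), (7, 5), (7, 6), (7, 7)]
Unfold 3 (reflect across h@7): 16 holes -> [(6, 0), (6, 1), (6, 2), (6, 3), (6, 4), (6, 5), (6, 6), (6, 7), (7, 0), (7, 1), (7, 2), (7, 3), (7, 4), (7, 5), (7, 6), (7, 7)]
Unfold 4 (reflect across h@6): 32 holes -> [(4, 0), (4, 1), (4, 2), (4, 3), (4, 4), (4, 5), (4, 6), (4, 7), (5, 0), (5, 1), (5, 2), (5, 3), (5, 4), (5, 5), (5, 6), (5, 7), (6, 0), (6, 1), (6, 2), (6, 3), (6, 4), (6, 5), (6, 6), (6, 7), (7, 0), (7, 1), (7, 2), (7, 3), (7, 4), (7, 5), (7, 6), (7, 7)]
Unfold 5 (reflect across h@4): 64 holes -> [(0, 0), (0, 1), (0, 2), (0, 3), (0, 4), (0, 5), (0, 6), (0, 7), (1, 0), (1, 1), (1, 2), (1, 3), (1, 4), (1, 5), (1, 6), (1, 7), (2, 0), (2, 1), (2, 2), (2, 3), (2, 4), (2, 5), (2, 6), (2, 7), (3, 0), (3, 1), (3, 2), (3, 3), (3, 4), (3, 5), (3, 6), (3, 7), (4, 0), (4, 1), (4, 2), (4, 3), (4, 4), (4, 5), (4, 6), (4, 7), (5, 0), (5, 1), (5, 2), (5, 3), (5, 4), (5, 5), (5, 6), (5, 7), (6, 0), (6, 1), (6, 2), (6, 3), (6, 4), (6, 5), (6, 6), (6, 7), (7, 0), (7, 1), (7, 2), (7, 3), (7, 4), (7, 5), (7, 6), (7, 7)]

Answer: OOOOOOOO
OOOOOOOO
OOOOOOOO
OOOOOOOO
OOOOOOOO
OOOOOOOO
OOOOOOOO
OOOOOOOO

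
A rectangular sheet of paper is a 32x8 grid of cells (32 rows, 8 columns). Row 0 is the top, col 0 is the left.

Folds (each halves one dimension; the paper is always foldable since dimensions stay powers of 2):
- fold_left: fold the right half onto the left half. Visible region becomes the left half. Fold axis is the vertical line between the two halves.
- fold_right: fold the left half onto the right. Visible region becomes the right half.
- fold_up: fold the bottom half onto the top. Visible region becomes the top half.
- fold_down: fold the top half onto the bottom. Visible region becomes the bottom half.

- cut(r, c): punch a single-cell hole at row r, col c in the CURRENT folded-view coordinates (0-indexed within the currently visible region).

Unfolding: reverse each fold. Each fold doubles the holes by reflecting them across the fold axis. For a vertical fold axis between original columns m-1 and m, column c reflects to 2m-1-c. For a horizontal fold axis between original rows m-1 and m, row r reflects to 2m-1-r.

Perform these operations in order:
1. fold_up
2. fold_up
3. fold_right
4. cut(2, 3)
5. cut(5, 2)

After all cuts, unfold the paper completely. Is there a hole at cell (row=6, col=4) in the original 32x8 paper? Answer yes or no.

Op 1 fold_up: fold axis h@16; visible region now rows[0,16) x cols[0,8) = 16x8
Op 2 fold_up: fold axis h@8; visible region now rows[0,8) x cols[0,8) = 8x8
Op 3 fold_right: fold axis v@4; visible region now rows[0,8) x cols[4,8) = 8x4
Op 4 cut(2, 3): punch at orig (2,7); cuts so far [(2, 7)]; region rows[0,8) x cols[4,8) = 8x4
Op 5 cut(5, 2): punch at orig (5,6); cuts so far [(2, 7), (5, 6)]; region rows[0,8) x cols[4,8) = 8x4
Unfold 1 (reflect across v@4): 4 holes -> [(2, 0), (2, 7), (5, 1), (5, 6)]
Unfold 2 (reflect across h@8): 8 holes -> [(2, 0), (2, 7), (5, 1), (5, 6), (10, 1), (10, 6), (13, 0), (13, 7)]
Unfold 3 (reflect across h@16): 16 holes -> [(2, 0), (2, 7), (5, 1), (5, 6), (10, 1), (10, 6), (13, 0), (13, 7), (18, 0), (18, 7), (21, 1), (21, 6), (26, 1), (26, 6), (29, 0), (29, 7)]
Holes: [(2, 0), (2, 7), (5, 1), (5, 6), (10, 1), (10, 6), (13, 0), (13, 7), (18, 0), (18, 7), (21, 1), (21, 6), (26, 1), (26, 6), (29, 0), (29, 7)]

Answer: no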